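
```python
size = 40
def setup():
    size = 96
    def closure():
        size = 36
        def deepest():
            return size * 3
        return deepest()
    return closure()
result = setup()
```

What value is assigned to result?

Step 1: deepest() looks up size through LEGB: not local, finds size = 36 in enclosing closure().
Step 2: Returns 36 * 3 = 108.
Step 3: result = 108

The answer is 108.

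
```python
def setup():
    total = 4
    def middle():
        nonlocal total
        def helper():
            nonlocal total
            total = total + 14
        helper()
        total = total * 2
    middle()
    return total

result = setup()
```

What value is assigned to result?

Step 1: total = 4.
Step 2: helper() adds 14: total = 4 + 14 = 18.
Step 3: middle() doubles: total = 18 * 2 = 36.
Step 4: result = 36

The answer is 36.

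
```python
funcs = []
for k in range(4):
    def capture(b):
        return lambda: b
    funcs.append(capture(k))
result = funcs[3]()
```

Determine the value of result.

Step 1: capture(k) creates a new scope capturing b = k at call time.
Step 2: funcs[3] = capture(3), so its lambda captures b = 3.
Step 3: result = 3 (closure factory fixes late binding)

The answer is 3.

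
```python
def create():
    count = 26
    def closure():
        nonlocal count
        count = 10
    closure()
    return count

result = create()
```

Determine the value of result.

Step 1: create() sets count = 26.
Step 2: closure() uses nonlocal to reassign count = 10.
Step 3: result = 10

The answer is 10.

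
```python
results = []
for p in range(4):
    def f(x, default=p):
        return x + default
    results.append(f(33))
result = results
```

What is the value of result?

Step 1: Default argument default=p is evaluated at function definition time.
Step 2: Each iteration creates f with default = current p value.
Step 3: f(33) returns 33 + default. results = [33, 34, 35, 36]

The answer is [33, 34, 35, 36].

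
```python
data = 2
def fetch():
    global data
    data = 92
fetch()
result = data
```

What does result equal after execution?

Step 1: data = 2 globally.
Step 2: fetch() declares global data and sets it to 92.
Step 3: After fetch(), global data = 92. result = 92

The answer is 92.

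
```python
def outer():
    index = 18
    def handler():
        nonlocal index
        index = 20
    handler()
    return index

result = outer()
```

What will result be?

Step 1: outer() sets index = 18.
Step 2: handler() uses nonlocal to reassign index = 20.
Step 3: result = 20

The answer is 20.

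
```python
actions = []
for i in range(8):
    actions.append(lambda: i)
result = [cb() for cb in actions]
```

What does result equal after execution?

Step 1: All 8 lambdas share the same variable i.
Step 2: After the loop, i = 7.
Step 3: Each call returns 7. result = [7, 7, 7, 7, 7, 7, 7, 7]

The answer is [7, 7, 7, 7, 7, 7, 7, 7].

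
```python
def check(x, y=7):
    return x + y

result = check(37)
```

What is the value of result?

Step 1: check(37) uses default y = 7.
Step 2: Returns 37 + 7 = 44.
Step 3: result = 44

The answer is 44.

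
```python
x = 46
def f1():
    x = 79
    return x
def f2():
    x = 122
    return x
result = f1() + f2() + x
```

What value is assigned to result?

Step 1: Each function shadows global x with its own local.
Step 2: f1() returns 79, f2() returns 122.
Step 3: Global x = 46 is unchanged. result = 79 + 122 + 46 = 247

The answer is 247.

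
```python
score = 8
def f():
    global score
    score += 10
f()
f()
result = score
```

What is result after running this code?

Step 1: score = 8.
Step 2: First f(): score = 8 + 10 = 18.
Step 3: Second f(): score = 18 + 10 = 28. result = 28

The answer is 28.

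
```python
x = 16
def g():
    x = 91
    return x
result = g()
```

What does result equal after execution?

Step 1: Global x = 16.
Step 2: g() creates local x = 91, shadowing the global.
Step 3: Returns local x = 91. result = 91

The answer is 91.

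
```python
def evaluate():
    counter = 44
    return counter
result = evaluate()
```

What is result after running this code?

Step 1: evaluate() defines counter = 44 in its local scope.
Step 2: return counter finds the local variable counter = 44.
Step 3: result = 44

The answer is 44.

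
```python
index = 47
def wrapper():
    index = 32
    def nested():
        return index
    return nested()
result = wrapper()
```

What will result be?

Step 1: index = 47 globally, but wrapper() defines index = 32 locally.
Step 2: nested() looks up index. Not in local scope, so checks enclosing scope (wrapper) and finds index = 32.
Step 3: result = 32

The answer is 32.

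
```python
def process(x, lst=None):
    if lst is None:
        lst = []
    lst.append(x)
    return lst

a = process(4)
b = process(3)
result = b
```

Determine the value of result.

Step 1: None default with guard creates a NEW list each call.
Step 2: a = [4] (fresh list). b = [3] (another fresh list).
Step 3: result = [3] (this is the fix for mutable default)

The answer is [3].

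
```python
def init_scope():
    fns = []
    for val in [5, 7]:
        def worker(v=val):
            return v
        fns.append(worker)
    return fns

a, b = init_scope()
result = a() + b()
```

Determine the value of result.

Step 1: Default argument v=val captures val at each iteration.
Step 2: a() returns 5 (captured at first iteration), b() returns 7 (captured at second).
Step 3: result = 5 + 7 = 12

The answer is 12.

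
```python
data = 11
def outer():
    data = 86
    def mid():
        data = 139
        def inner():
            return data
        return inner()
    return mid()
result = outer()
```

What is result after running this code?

Step 1: Three levels of shadowing: global 11, outer 86, mid 139.
Step 2: inner() finds data = 139 in enclosing mid() scope.
Step 3: result = 139

The answer is 139.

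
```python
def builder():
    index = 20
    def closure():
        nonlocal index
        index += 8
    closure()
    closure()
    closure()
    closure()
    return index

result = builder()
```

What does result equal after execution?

Step 1: index starts at 20.
Step 2: closure() is called 4 times, each adding 8.
Step 3: index = 20 + 8 * 4 = 52

The answer is 52.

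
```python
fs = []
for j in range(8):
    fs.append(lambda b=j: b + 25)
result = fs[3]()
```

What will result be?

Step 1: Default argument b=j captures j's value at definition time.
Step 2: fs[3] was defined when j = 3, so b defaults to 3.
Step 3: result = 3 + 25 = 28 (default arg fixes the late binding issue)

The answer is 28.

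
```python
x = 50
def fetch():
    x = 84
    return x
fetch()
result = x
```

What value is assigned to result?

Step 1: Global x = 50.
Step 2: fetch() creates local x = 84 (shadow, not modification).
Step 3: After fetch() returns, global x is unchanged. result = 50

The answer is 50.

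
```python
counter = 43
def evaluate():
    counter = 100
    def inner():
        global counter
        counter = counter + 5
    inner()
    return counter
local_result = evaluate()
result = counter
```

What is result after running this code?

Step 1: Global counter = 43. evaluate() creates local counter = 100.
Step 2: inner() declares global counter and adds 5: global counter = 43 + 5 = 48.
Step 3: evaluate() returns its local counter = 100 (unaffected by inner).
Step 4: result = global counter = 48

The answer is 48.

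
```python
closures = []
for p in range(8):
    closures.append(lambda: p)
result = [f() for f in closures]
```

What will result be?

Step 1: All 8 lambdas share the same variable p.
Step 2: After the loop, p = 7.
Step 3: Each call returns 7. result = [7, 7, 7, 7, 7, 7, 7, 7]

The answer is [7, 7, 7, 7, 7, 7, 7, 7].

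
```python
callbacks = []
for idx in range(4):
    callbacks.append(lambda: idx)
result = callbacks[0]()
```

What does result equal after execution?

Step 1: The loop creates 4 lambdas, all referencing the same variable idx.
Step 2: After the loop, idx = 3 (final value).
Step 3: callbacks[0]() looks up idx at call time and finds 3. This is the late binding gotcha. result = 3

The answer is 3.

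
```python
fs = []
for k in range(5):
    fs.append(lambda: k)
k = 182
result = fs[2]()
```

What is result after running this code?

Step 1: Lambdas capture the variable k by reference, not by value.
Step 2: After the loop, k is reassigned to 182.
Step 3: fs[2]() looks up the current k = 182. result = 182

The answer is 182.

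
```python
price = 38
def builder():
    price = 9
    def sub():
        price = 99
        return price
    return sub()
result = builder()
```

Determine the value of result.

Step 1: Three scopes define price: global (38), builder (9), sub (99).
Step 2: sub() has its own local price = 99, which shadows both enclosing and global.
Step 3: result = 99 (local wins in LEGB)

The answer is 99.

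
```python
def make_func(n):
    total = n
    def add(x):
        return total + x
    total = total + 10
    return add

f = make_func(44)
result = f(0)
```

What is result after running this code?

Step 1: make_func(44) sets total = 44, then total = 44 + 10 = 54.
Step 2: Closures capture by reference, so add sees total = 54.
Step 3: f(0) returns 54 + 0 = 54

The answer is 54.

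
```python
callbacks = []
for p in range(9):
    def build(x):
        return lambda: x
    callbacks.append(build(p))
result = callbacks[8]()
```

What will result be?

Step 1: build(p) creates a new scope capturing x = p at call time.
Step 2: callbacks[8] = build(8), so its lambda captures x = 8.
Step 3: result = 8 (closure factory fixes late binding)

The answer is 8.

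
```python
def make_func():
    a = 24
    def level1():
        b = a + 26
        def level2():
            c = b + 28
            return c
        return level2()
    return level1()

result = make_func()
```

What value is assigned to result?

Step 1: a = 24. b = a + 26 = 50.
Step 2: c = b + 28 = 50 + 28 = 78.
Step 3: result = 78

The answer is 78.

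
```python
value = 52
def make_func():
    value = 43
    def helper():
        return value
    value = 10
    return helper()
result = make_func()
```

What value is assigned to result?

Step 1: make_func() sets value = 43, then later value = 10.
Step 2: helper() is called after value is reassigned to 10. Closures capture variables by reference, not by value.
Step 3: result = 10

The answer is 10.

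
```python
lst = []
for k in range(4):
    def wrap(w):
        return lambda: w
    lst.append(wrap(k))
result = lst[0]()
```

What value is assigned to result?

Step 1: wrap(k) creates a new scope capturing w = k at call time.
Step 2: lst[0] = wrap(0), so its lambda captures w = 0.
Step 3: result = 0 (closure factory fixes late binding)

The answer is 0.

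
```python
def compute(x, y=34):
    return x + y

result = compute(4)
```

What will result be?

Step 1: compute(4) uses default y = 34.
Step 2: Returns 4 + 34 = 38.
Step 3: result = 38

The answer is 38.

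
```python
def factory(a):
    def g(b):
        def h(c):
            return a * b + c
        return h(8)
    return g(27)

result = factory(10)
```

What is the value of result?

Step 1: a = 10, b = 27, c = 8.
Step 2: h() computes a * b + c = 10 * 27 + 8 = 278.
Step 3: result = 278

The answer is 278.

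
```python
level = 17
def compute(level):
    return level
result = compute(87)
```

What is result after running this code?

Step 1: Global level = 17.
Step 2: compute(87) takes parameter level = 87, which shadows the global.
Step 3: result = 87

The answer is 87.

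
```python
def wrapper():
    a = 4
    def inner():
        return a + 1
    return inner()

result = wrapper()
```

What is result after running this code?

Step 1: wrapper() defines a = 4.
Step 2: inner() reads a = 4 from enclosing scope, returns 4 + 1 = 5.
Step 3: result = 5

The answer is 5.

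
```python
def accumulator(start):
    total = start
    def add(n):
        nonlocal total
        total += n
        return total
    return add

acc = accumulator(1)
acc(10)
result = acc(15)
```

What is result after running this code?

Step 1: accumulator(1) creates closure with total = 1.
Step 2: First acc(10): total = 1 + 10 = 11.
Step 3: Second acc(15): total = 11 + 15 = 26. result = 26

The answer is 26.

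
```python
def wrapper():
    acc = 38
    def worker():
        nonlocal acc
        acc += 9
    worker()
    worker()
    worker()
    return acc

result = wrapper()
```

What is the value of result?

Step 1: acc starts at 38.
Step 2: worker() is called 3 times, each adding 9.
Step 3: acc = 38 + 9 * 3 = 65

The answer is 65.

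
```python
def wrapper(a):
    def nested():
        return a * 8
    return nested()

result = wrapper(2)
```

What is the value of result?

Step 1: wrapper(2) binds parameter a = 2.
Step 2: nested() accesses a = 2 from enclosing scope.
Step 3: result = 2 * 8 = 16

The answer is 16.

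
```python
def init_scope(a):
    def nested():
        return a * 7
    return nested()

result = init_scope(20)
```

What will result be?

Step 1: init_scope(20) binds parameter a = 20.
Step 2: nested() accesses a = 20 from enclosing scope.
Step 3: result = 20 * 7 = 140

The answer is 140.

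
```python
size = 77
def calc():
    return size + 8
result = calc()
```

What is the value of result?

Step 1: size = 77 is defined globally.
Step 2: calc() looks up size from global scope = 77, then computes 77 + 8 = 85.
Step 3: result = 85

The answer is 85.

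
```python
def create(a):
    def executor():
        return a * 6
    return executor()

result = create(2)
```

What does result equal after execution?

Step 1: create(2) binds parameter a = 2.
Step 2: executor() accesses a = 2 from enclosing scope.
Step 3: result = 2 * 6 = 12

The answer is 12.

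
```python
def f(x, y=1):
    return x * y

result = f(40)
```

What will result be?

Step 1: f(40) uses default y = 1.
Step 2: Returns 40 * 1 = 40.
Step 3: result = 40

The answer is 40.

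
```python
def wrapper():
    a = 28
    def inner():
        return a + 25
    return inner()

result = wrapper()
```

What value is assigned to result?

Step 1: wrapper() defines a = 28.
Step 2: inner() reads a = 28 from enclosing scope, returns 28 + 25 = 53.
Step 3: result = 53

The answer is 53.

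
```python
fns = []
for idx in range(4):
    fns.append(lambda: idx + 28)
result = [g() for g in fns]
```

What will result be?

Step 1: All lambdas capture idx by reference. After the loop, idx = 3.
Step 2: Each call returns 3 + 28 = 31.
Step 3: result = [31, 31, 31, 31]

The answer is [31, 31, 31, 31].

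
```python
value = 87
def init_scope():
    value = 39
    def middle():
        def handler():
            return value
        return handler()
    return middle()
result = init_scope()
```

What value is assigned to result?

Step 1: init_scope() defines value = 39. middle() and handler() have no local value.
Step 2: handler() checks local (none), enclosing middle() (none), enclosing init_scope() and finds value = 39.
Step 3: result = 39

The answer is 39.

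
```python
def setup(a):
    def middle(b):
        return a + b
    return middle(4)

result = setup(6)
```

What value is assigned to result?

Step 1: setup(6) passes a = 6.
Step 2: middle(4) has b = 4, reads a = 6 from enclosing.
Step 3: result = 6 + 4 = 10

The answer is 10.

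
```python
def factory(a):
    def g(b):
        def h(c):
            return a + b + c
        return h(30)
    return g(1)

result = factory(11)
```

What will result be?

Step 1: a = 11, b = 1, c = 30 across three nested scopes.
Step 2: h() accesses all three via LEGB rule.
Step 3: result = 11 + 1 + 30 = 42

The answer is 42.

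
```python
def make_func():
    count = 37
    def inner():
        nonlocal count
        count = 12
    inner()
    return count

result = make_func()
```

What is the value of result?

Step 1: make_func() sets count = 37.
Step 2: inner() uses nonlocal to reassign count = 12.
Step 3: result = 12

The answer is 12.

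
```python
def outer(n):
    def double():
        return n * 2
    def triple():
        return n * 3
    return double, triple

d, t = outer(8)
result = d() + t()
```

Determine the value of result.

Step 1: Both closures capture the same n = 8.
Step 2: d() = 8 * 2 = 16, t() = 8 * 3 = 24.
Step 3: result = 16 + 24 = 40

The answer is 40.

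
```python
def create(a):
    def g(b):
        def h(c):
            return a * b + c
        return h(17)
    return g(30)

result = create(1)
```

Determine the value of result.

Step 1: a = 1, b = 30, c = 17.
Step 2: h() computes a * b + c = 1 * 30 + 17 = 47.
Step 3: result = 47

The answer is 47.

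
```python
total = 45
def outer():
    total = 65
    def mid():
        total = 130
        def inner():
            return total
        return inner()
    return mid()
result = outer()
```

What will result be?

Step 1: Three levels of shadowing: global 45, outer 65, mid 130.
Step 2: inner() finds total = 130 in enclosing mid() scope.
Step 3: result = 130

The answer is 130.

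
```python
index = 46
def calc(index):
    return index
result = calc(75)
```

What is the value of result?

Step 1: Global index = 46.
Step 2: calc(75) takes parameter index = 75, which shadows the global.
Step 3: result = 75

The answer is 75.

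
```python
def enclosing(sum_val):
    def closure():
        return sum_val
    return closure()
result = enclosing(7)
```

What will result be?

Step 1: enclosing(7) binds parameter sum_val = 7.
Step 2: closure() looks up sum_val in enclosing scope and finds the parameter sum_val = 7.
Step 3: result = 7

The answer is 7.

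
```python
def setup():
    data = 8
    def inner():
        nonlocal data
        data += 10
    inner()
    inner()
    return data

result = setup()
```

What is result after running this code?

Step 1: data starts at 8.
Step 2: inner() is called 2 times, each adding 10.
Step 3: data = 8 + 10 * 2 = 28

The answer is 28.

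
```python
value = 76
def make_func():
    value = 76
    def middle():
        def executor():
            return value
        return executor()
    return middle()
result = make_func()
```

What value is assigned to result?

Step 1: make_func() defines value = 76. middle() and executor() have no local value.
Step 2: executor() checks local (none), enclosing middle() (none), enclosing make_func() and finds value = 76.
Step 3: result = 76

The answer is 76.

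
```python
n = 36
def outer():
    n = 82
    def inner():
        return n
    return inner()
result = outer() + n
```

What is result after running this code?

Step 1: Global n = 36. outer() shadows with n = 82.
Step 2: inner() returns enclosing n = 82. outer() = 82.
Step 3: result = 82 + global n (36) = 118

The answer is 118.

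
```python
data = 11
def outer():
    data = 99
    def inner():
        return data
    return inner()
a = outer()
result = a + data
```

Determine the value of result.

Step 1: outer() has local data = 99. inner() reads from enclosing.
Step 2: outer() returns 99. Global data = 11 unchanged.
Step 3: result = 99 + 11 = 110

The answer is 110.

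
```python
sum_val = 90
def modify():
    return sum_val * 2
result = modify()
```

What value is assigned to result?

Step 1: sum_val = 90 is defined globally.
Step 2: modify() looks up sum_val from global scope = 90, then computes 90 * 2 = 180.
Step 3: result = 180

The answer is 180.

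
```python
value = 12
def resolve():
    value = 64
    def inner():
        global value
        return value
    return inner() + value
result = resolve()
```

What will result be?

Step 1: Global value = 12. resolve() shadows with local value = 64.
Step 2: inner() uses global keyword, so inner() returns global value = 12.
Step 3: resolve() returns 12 + 64 = 76

The answer is 76.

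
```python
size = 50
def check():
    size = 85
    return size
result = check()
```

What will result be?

Step 1: Global size = 50.
Step 2: check() creates local size = 85, shadowing the global.
Step 3: Returns local size = 85. result = 85

The answer is 85.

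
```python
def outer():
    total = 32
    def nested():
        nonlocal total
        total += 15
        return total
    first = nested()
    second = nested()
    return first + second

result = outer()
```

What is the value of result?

Step 1: total starts at 32.
Step 2: First call: total = 32 + 15 = 47, returns 47.
Step 3: Second call: total = 47 + 15 = 62, returns 62.
Step 4: result = 47 + 62 = 109

The answer is 109.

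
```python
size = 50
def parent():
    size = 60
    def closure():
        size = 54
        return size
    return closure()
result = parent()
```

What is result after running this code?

Step 1: Three scopes define size: global (50), parent (60), closure (54).
Step 2: closure() has its own local size = 54, which shadows both enclosing and global.
Step 3: result = 54 (local wins in LEGB)

The answer is 54.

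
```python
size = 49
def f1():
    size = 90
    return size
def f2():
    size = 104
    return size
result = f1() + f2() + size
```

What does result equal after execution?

Step 1: Each function shadows global size with its own local.
Step 2: f1() returns 90, f2() returns 104.
Step 3: Global size = 49 is unchanged. result = 90 + 104 + 49 = 243

The answer is 243.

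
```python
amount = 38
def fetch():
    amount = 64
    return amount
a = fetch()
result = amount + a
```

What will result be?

Step 1: Global amount = 38. fetch() returns local amount = 64.
Step 2: a = 64. Global amount still = 38.
Step 3: result = 38 + 64 = 102

The answer is 102.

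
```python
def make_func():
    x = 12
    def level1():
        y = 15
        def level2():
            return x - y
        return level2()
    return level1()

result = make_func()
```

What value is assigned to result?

Step 1: x = 12 in make_func. y = 15 in level1.
Step 2: level2() reads x = 12 and y = 15 from enclosing scopes.
Step 3: result = 12 - 15 = -3

The answer is -3.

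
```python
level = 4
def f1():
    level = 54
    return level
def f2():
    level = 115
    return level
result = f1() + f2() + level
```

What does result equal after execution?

Step 1: Each function shadows global level with its own local.
Step 2: f1() returns 54, f2() returns 115.
Step 3: Global level = 4 is unchanged. result = 54 + 115 + 4 = 173

The answer is 173.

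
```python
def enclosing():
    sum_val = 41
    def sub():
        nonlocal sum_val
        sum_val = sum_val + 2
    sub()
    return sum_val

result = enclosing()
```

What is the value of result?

Step 1: enclosing() sets sum_val = 41.
Step 2: sub() uses nonlocal to modify sum_val in enclosing's scope: sum_val = 41 + 2 = 43.
Step 3: enclosing() returns the modified sum_val = 43

The answer is 43.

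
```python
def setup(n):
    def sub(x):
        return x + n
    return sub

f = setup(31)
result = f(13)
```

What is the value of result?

Step 1: setup(31) creates a closure that captures n = 31.
Step 2: f(13) calls the closure with x = 13, returning 13 + 31 = 44.
Step 3: result = 44

The answer is 44.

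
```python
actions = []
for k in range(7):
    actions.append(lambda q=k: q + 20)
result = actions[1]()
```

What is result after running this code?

Step 1: Default argument q=k captures k's value at definition time.
Step 2: actions[1] was defined when k = 1, so q defaults to 1.
Step 3: result = 1 + 20 = 21 (default arg fixes the late binding issue)

The answer is 21.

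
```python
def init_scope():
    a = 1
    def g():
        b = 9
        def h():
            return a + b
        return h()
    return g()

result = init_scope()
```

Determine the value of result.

Step 1: init_scope() defines a = 1. g() defines b = 9.
Step 2: h() accesses both from enclosing scopes: a = 1, b = 9.
Step 3: result = 1 + 9 = 10

The answer is 10.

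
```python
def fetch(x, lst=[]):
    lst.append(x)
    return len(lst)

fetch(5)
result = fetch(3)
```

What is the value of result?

Step 1: Mutable default list persists between calls.
Step 2: First call: lst = [5], len = 1. Second call: lst = [5, 3], len = 2.
Step 3: result = 2

The answer is 2.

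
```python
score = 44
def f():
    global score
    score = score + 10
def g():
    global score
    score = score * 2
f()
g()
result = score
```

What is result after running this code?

Step 1: score = 44.
Step 2: f() adds 10: score = 44 + 10 = 54.
Step 3: g() doubles: score = 54 * 2 = 108.
Step 4: result = 108

The answer is 108.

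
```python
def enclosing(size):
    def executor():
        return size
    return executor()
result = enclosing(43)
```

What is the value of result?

Step 1: enclosing(43) binds parameter size = 43.
Step 2: executor() looks up size in enclosing scope and finds the parameter size = 43.
Step 3: result = 43

The answer is 43.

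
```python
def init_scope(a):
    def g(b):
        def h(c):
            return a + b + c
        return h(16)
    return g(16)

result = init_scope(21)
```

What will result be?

Step 1: a = 21, b = 16, c = 16 across three nested scopes.
Step 2: h() accesses all three via LEGB rule.
Step 3: result = 21 + 16 + 16 = 53

The answer is 53.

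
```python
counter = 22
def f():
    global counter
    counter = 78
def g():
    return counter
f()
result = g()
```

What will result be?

Step 1: counter = 22.
Step 2: f() sets global counter = 78.
Step 3: g() reads global counter = 78. result = 78

The answer is 78.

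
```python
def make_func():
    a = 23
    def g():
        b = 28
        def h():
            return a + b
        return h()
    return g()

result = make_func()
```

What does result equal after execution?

Step 1: make_func() defines a = 23. g() defines b = 28.
Step 2: h() accesses both from enclosing scopes: a = 23, b = 28.
Step 3: result = 23 + 28 = 51

The answer is 51.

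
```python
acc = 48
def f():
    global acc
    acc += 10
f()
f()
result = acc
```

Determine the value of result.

Step 1: acc = 48.
Step 2: First f(): acc = 48 + 10 = 58.
Step 3: Second f(): acc = 58 + 10 = 68. result = 68

The answer is 68.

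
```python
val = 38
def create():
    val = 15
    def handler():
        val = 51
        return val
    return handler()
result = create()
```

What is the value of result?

Step 1: Three scopes define val: global (38), create (15), handler (51).
Step 2: handler() has its own local val = 51, which shadows both enclosing and global.
Step 3: result = 51 (local wins in LEGB)

The answer is 51.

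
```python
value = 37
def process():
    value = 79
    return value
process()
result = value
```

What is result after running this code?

Step 1: value = 37 globally.
Step 2: process() creates a LOCAL value = 79 (no global keyword!).
Step 3: The global value is unchanged. result = 37

The answer is 37.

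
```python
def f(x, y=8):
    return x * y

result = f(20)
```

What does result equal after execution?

Step 1: f(20) uses default y = 8.
Step 2: Returns 20 * 8 = 160.
Step 3: result = 160

The answer is 160.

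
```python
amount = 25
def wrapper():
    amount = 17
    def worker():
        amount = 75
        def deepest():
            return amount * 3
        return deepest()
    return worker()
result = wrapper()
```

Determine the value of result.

Step 1: deepest() looks up amount through LEGB: not local, finds amount = 75 in enclosing worker().
Step 2: Returns 75 * 3 = 225.
Step 3: result = 225

The answer is 225.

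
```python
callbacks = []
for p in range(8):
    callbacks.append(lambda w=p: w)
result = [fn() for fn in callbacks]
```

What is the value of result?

Step 1: Default arg w=p captures p at each iteration.
Step 2: Each lambda has its own default: 0, 1, ..., 7.
Step 3: result = [0, 1, 2, 3, 4, 5, 6, 7]

The answer is [0, 1, 2, 3, 4, 5, 6, 7].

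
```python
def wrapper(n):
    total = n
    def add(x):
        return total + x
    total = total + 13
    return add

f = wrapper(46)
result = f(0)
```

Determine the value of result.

Step 1: wrapper(46) sets total = 46, then total = 46 + 13 = 59.
Step 2: Closures capture by reference, so add sees total = 59.
Step 3: f(0) returns 59 + 0 = 59

The answer is 59.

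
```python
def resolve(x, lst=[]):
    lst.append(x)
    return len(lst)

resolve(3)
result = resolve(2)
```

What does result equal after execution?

Step 1: Mutable default list persists between calls.
Step 2: First call: lst = [3], len = 1. Second call: lst = [3, 2], len = 2.
Step 3: result = 2

The answer is 2.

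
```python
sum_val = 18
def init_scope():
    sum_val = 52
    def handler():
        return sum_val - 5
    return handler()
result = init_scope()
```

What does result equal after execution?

Step 1: init_scope() shadows global sum_val with sum_val = 52.
Step 2: handler() finds sum_val = 52 in enclosing scope, computes 52 - 5 = 47.
Step 3: result = 47

The answer is 47.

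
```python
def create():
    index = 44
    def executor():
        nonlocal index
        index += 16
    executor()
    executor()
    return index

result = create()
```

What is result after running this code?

Step 1: index starts at 44.
Step 2: executor() is called 2 times, each adding 16.
Step 3: index = 44 + 16 * 2 = 76

The answer is 76.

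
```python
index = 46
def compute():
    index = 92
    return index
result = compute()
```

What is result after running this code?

Step 1: Global index = 46.
Step 2: compute() creates local index = 92, shadowing the global.
Step 3: Returns local index = 92. result = 92

The answer is 92.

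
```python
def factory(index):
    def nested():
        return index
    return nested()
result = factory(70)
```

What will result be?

Step 1: factory(70) binds parameter index = 70.
Step 2: nested() looks up index in enclosing scope and finds the parameter index = 70.
Step 3: result = 70

The answer is 70.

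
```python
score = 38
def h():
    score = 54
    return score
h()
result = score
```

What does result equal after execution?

Step 1: Global score = 38.
Step 2: h() creates local score = 54 (shadow, not modification).
Step 3: After h() returns, global score is unchanged. result = 38

The answer is 38.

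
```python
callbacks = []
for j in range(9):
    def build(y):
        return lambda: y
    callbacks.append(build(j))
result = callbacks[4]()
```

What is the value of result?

Step 1: build(j) creates a new scope capturing y = j at call time.
Step 2: callbacks[4] = build(4), so its lambda captures y = 4.
Step 3: result = 4 (closure factory fixes late binding)

The answer is 4.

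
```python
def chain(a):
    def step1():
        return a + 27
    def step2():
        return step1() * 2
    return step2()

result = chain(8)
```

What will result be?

Step 1: chain(8) captures a = 8.
Step 2: step2() calls step1() which returns 8 + 27 = 35.
Step 3: step2() returns 35 * 2 = 70

The answer is 70.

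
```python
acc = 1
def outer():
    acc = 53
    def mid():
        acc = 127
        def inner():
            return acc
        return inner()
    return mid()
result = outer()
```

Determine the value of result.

Step 1: Three levels of shadowing: global 1, outer 53, mid 127.
Step 2: inner() finds acc = 127 in enclosing mid() scope.
Step 3: result = 127

The answer is 127.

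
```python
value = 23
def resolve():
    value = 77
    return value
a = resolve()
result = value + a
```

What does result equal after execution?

Step 1: Global value = 23. resolve() returns local value = 77.
Step 2: a = 77. Global value still = 23.
Step 3: result = 23 + 77 = 100

The answer is 100.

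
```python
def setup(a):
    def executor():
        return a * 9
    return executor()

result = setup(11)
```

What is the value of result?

Step 1: setup(11) binds parameter a = 11.
Step 2: executor() accesses a = 11 from enclosing scope.
Step 3: result = 11 * 9 = 99

The answer is 99.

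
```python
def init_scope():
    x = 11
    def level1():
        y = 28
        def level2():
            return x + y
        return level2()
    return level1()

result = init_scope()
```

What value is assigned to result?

Step 1: x = 11 in init_scope. y = 28 in level1.
Step 2: level2() reads x = 11 and y = 28 from enclosing scopes.
Step 3: result = 11 + 28 = 39

The answer is 39.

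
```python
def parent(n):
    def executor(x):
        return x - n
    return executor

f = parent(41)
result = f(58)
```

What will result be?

Step 1: parent(41) creates a closure capturing n = 41.
Step 2: f(58) computes 58 - 41 = 17.
Step 3: result = 17

The answer is 17.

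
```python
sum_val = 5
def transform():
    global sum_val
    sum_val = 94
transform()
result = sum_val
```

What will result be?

Step 1: sum_val = 5 globally.
Step 2: transform() declares global sum_val and sets it to 94.
Step 3: After transform(), global sum_val = 94. result = 94

The answer is 94.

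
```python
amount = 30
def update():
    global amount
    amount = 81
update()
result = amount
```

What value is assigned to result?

Step 1: amount = 30 globally.
Step 2: update() declares global amount and sets it to 81.
Step 3: After update(), global amount = 81. result = 81

The answer is 81.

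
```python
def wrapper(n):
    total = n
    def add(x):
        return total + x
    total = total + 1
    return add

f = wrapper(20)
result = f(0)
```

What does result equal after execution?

Step 1: wrapper(20) sets total = 20, then total = 20 + 1 = 21.
Step 2: Closures capture by reference, so add sees total = 21.
Step 3: f(0) returns 21 + 0 = 21

The answer is 21.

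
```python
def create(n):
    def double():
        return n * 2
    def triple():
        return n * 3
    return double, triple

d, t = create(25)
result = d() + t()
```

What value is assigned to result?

Step 1: Both closures capture the same n = 25.
Step 2: d() = 25 * 2 = 50, t() = 25 * 3 = 75.
Step 3: result = 50 + 75 = 125

The answer is 125.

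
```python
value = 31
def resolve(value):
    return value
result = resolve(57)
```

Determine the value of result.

Step 1: Global value = 31.
Step 2: resolve(57) takes parameter value = 57, which shadows the global.
Step 3: result = 57

The answer is 57.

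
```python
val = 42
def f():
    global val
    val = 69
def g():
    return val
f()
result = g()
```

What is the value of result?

Step 1: val = 42.
Step 2: f() sets global val = 69.
Step 3: g() reads global val = 69. result = 69

The answer is 69.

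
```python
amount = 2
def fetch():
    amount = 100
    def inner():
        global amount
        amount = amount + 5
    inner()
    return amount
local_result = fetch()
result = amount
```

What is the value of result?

Step 1: Global amount = 2. fetch() creates local amount = 100.
Step 2: inner() declares global amount and adds 5: global amount = 2 + 5 = 7.
Step 3: fetch() returns its local amount = 100 (unaffected by inner).
Step 4: result = global amount = 7

The answer is 7.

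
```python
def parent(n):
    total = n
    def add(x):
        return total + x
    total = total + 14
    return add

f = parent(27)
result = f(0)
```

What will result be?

Step 1: parent(27) sets total = 27, then total = 27 + 14 = 41.
Step 2: Closures capture by reference, so add sees total = 41.
Step 3: f(0) returns 41 + 0 = 41

The answer is 41.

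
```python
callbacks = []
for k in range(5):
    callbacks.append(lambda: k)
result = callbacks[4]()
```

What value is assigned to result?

Step 1: The loop creates 5 lambdas, all referencing the same variable k.
Step 2: After the loop, k = 4 (final value).
Step 3: callbacks[4]() looks up k at call time and finds 4. This is the late binding gotcha. result = 4

The answer is 4.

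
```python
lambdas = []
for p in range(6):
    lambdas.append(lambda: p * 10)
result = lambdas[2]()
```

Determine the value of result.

Step 1: All lambdas reference the same variable p (late binding).
Step 2: After the loop, p = 5. Every lambda returns p * 10.
Step 3: lambdas[2]() = 5 * 10 = 50

The answer is 50.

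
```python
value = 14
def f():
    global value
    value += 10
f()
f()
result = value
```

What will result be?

Step 1: value = 14.
Step 2: First f(): value = 14 + 10 = 24.
Step 3: Second f(): value = 24 + 10 = 34. result = 34

The answer is 34.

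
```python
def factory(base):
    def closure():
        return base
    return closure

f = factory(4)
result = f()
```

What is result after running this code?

Step 1: factory(4) creates closure capturing base = 4.
Step 2: f() returns the captured base = 4.
Step 3: result = 4

The answer is 4.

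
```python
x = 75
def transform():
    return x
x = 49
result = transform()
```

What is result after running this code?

Step 1: x is first set to 75, then reassigned to 49.
Step 2: transform() is called after the reassignment, so it looks up the current global x = 49.
Step 3: result = 49

The answer is 49.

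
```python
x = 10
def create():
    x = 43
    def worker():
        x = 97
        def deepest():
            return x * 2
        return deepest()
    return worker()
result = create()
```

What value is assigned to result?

Step 1: deepest() looks up x through LEGB: not local, finds x = 97 in enclosing worker().
Step 2: Returns 97 * 2 = 194.
Step 3: result = 194

The answer is 194.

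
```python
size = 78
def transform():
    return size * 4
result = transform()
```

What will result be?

Step 1: size = 78 is defined globally.
Step 2: transform() looks up size from global scope = 78, then computes 78 * 4 = 312.
Step 3: result = 312

The answer is 312.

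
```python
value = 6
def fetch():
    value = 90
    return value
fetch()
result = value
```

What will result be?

Step 1: value = 6 globally.
Step 2: fetch() creates a LOCAL value = 90 (no global keyword!).
Step 3: The global value is unchanged. result = 6

The answer is 6.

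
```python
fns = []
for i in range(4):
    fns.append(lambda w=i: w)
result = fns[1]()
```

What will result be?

Step 1: Default argument w=i captures i's value at each iteration.
Step 2: fns[1] captured w = 1 when i was 1.
Step 3: result = 1

The answer is 1.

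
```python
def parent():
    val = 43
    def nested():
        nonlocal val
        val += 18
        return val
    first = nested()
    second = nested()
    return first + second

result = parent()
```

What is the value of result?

Step 1: val starts at 43.
Step 2: First call: val = 43 + 18 = 61, returns 61.
Step 3: Second call: val = 61 + 18 = 79, returns 79.
Step 4: result = 61 + 79 = 140

The answer is 140.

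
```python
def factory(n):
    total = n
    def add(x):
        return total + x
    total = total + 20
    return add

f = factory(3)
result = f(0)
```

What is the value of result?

Step 1: factory(3) sets total = 3, then total = 3 + 20 = 23.
Step 2: Closures capture by reference, so add sees total = 23.
Step 3: f(0) returns 23 + 0 = 23

The answer is 23.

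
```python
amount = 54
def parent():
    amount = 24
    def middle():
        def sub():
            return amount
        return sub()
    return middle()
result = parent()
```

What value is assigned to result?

Step 1: parent() defines amount = 24. middle() and sub() have no local amount.
Step 2: sub() checks local (none), enclosing middle() (none), enclosing parent() and finds amount = 24.
Step 3: result = 24

The answer is 24.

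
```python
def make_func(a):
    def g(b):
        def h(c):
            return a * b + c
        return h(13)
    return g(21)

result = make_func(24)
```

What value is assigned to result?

Step 1: a = 24, b = 21, c = 13.
Step 2: h() computes a * b + c = 24 * 21 + 13 = 517.
Step 3: result = 517

The answer is 517.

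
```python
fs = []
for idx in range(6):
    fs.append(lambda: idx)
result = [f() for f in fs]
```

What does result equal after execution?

Step 1: All 6 lambdas share the same variable idx.
Step 2: After the loop, idx = 5.
Step 3: Each call returns 5. result = [5, 5, 5, 5, 5, 5]

The answer is [5, 5, 5, 5, 5, 5].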